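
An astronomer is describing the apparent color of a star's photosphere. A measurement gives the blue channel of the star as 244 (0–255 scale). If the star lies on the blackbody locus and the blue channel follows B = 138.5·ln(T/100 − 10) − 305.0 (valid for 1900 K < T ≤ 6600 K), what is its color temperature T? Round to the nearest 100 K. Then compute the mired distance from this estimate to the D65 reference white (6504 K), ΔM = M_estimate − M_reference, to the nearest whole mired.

+5 mireds

ln(t − 10) = (244 + 305.0) / 138.5 = 3.9639.
t − 10 = e^3.9639 = 52.662, so t = 62.662.
T = 100·t = 6266 K → 6300 K to the nearest 100 K.
M_estimate = 10⁶/6300 = 158.73; M_reference = 10⁶/6504 = 153.75.
ΔM = 158.73 − 153.75 = 4.98 → +5 mireds.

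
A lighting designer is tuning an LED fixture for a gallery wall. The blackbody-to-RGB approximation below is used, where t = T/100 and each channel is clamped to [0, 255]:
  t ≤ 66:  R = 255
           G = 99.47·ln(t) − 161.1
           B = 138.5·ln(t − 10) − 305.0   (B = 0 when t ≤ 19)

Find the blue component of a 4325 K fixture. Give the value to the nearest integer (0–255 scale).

180

t = 4325/100 = 43.25; the t ≤ 66 branch applies.
B = 138.5·ln(43.25 − 10) − 305.0 = 138.5·ln 33.25 − 305.0 = 138.5·3.5041 − 305.0 = 180.312.
Rounded: 180.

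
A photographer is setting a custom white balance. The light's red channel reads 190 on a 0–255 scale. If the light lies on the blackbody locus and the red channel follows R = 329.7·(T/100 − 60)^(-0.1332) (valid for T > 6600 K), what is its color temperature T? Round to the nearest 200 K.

12200 K

(t − 60)^(-0.1332) = 190/329.7 = 0.57628.
t − 60 = 0.57628^(1/-0.1332) = 0.57628^(-7.508) = 62.667, so t = 122.667.
T = 100·t = 12267 K → 12200 K to the nearest 200 K.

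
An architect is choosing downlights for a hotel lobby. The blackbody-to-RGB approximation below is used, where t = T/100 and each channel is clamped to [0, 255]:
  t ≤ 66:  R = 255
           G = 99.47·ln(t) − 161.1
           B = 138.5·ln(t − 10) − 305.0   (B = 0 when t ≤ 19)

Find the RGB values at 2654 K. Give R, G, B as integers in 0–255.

R=255, G=165, B=84

t = 2654/100 = 26.54; the t ≤ 66 branch applies.
R = 255 by definition for t ≤ 66.
G = 99.47·ln 26.54 − 161.1 = 99.47·3.2787 − 161.1 = 165.028.
B = 138.5·ln(26.54 − 10) − 305.0 = 138.5·ln 16.54 − 305.0 = 138.5·2.8058 − 305.0 = 83.601.
Rounded: (255, 165, 84).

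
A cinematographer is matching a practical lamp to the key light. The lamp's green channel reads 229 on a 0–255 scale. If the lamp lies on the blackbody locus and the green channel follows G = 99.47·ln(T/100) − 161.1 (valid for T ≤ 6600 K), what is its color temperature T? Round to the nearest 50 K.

ln t = (229 + 161.1) / 99.47 = 3.9218.
t = e^3.9218 = 50.491.
T = 100·t = 5049 K → 5050 K to the nearest 50 K.

5050 K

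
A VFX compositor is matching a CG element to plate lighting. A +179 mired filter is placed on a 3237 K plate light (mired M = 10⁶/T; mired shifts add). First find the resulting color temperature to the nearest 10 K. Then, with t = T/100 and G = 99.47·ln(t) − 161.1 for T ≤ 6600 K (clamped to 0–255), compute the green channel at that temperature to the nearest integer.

139

M_in = 10⁶/3237 = 308.93; M_out = 308.93 + (+179) = 487.93.
T_out = 10⁶/487.93 = 2049.5 K → 2050 K; t = 20.5.
G = 99.47·ln 20.5 − 161.1 = 99.47·3.0204 − 161.1 = 139.342.
Rounded: 139.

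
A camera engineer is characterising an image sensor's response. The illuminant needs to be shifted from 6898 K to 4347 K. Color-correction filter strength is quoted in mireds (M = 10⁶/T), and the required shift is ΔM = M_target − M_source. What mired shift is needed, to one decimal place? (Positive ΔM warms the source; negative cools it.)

+85.1 mireds

M_source = 10⁶/6898 = 144.970; M_target = 10⁶/4347 = 230.044.
ΔM = 230.044 − 144.970 = 85.074 → +85.1 mireds, a warming shift.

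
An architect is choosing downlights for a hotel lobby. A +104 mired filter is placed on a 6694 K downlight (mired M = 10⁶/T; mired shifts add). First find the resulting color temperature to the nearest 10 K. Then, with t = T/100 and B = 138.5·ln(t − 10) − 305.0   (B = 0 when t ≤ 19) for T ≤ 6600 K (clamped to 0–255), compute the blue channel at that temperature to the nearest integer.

164

M_in = 10⁶/6694 = 149.39; M_out = 149.39 + (+104) = 253.39.
T_out = 10⁶/253.39 = 3946.5 K → 3950 K; t = 39.5.
B = 138.5·ln(39.5 − 10) − 305.0 = 138.5·ln 29.5 − 305.0 = 138.5·3.3844 − 305.0 = 163.738.
Rounded: 164.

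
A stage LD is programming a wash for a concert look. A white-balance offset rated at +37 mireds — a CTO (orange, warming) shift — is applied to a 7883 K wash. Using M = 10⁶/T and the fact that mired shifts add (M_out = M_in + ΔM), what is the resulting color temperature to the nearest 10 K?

M_in = 10⁶/7883 = 126.86 mireds.
M_out = 126.86 + (+37) = 163.86 mireds.
T_out = 10⁶/163.86 = 6102.9 K → 6100 K.

6100 K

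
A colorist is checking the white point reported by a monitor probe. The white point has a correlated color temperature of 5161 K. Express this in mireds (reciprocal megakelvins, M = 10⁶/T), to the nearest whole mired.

194 mireds

M = 10⁶ / 5161 = 193.761 → 194 mireds.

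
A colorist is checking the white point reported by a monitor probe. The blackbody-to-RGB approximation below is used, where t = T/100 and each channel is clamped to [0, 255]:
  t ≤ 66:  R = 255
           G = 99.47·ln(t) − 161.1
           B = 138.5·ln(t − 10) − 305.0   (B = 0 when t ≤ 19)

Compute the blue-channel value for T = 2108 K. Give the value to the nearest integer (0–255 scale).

t = 2108/100 = 21.08; the t ≤ 66 branch applies.
B = 138.5·ln(21.08 − 10) − 305.0 = 138.5·ln 11.08 − 305.0 = 138.5·2.4051 − 305.0 = 28.112.
Rounded: 28.

28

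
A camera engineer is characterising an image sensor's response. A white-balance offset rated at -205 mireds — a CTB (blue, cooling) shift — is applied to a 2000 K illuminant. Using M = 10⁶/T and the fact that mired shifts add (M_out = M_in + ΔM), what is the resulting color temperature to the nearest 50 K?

M_in = 10⁶/2000 = 500.00 mireds.
M_out = 500.00 + (-205) = 295.00 mireds.
T_out = 10⁶/295.00 = 3389.8 K → 3400 K.

3400 K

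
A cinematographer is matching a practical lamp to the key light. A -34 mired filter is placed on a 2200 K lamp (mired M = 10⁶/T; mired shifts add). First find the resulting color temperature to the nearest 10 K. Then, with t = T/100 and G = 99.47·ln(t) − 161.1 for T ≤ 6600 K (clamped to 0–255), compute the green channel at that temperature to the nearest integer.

154

M_in = 10⁶/2200 = 454.55; M_out = 454.55 + (-34) = 420.55.
T_out = 10⁶/420.55 = 2377.9 K → 2380 K; t = 23.8.
G = 99.47·ln 23.8 − 161.1 = 99.47·3.1697 − 161.1 = 154.189.
Rounded: 154.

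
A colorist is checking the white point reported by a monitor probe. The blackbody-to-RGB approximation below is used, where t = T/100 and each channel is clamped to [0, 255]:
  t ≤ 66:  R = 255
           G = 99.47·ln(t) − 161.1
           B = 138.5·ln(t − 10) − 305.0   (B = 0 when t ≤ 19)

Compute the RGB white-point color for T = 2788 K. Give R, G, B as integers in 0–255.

R=255, G=170, B=94

t = 2788/100 = 27.88; the t ≤ 66 branch applies.
R = 255 by definition for t ≤ 66.
G = 99.47·ln 27.88 − 161.1 = 99.47·3.3279 − 161.1 = 169.927.
B = 138.5·ln(27.88 − 10) − 305.0 = 138.5·ln 17.88 − 305.0 = 138.5·2.8837 − 305.0 = 94.390.
Rounded: (255, 170, 94).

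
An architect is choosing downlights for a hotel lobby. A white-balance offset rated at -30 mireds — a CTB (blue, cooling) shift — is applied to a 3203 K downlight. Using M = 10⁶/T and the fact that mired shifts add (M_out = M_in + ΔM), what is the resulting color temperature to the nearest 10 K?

M_in = 10⁶/3203 = 312.21 mireds.
M_out = 312.21 + (-30) = 282.21 mireds.
T_out = 10⁶/282.21 = 3543.5 K → 3540 K.

3540 K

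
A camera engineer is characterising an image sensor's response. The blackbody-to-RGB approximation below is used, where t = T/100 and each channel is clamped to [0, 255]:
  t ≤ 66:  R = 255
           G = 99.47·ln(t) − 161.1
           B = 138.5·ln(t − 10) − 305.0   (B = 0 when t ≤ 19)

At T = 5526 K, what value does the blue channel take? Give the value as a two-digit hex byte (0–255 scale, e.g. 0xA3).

0xDF

t = 5526/100 = 55.26; the t ≤ 66 branch applies.
B = 138.5·ln(55.26 − 10) − 305.0 = 138.5·ln 45.26 − 305.0 = 138.5·3.8124 − 305.0 = 223.021.
Rounded: 223; in hex, 0xDF.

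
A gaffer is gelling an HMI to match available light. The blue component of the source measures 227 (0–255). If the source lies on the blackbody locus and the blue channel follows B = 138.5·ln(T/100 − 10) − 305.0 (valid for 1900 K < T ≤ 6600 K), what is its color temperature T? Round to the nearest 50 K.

ln(t − 10) = (227 + 305.0) / 138.5 = 3.8412.
t − 10 = e^3.8412 = 46.579, so t = 56.579.
T = 100·t = 5658 K → 5650 K to the nearest 50 K.

5650 K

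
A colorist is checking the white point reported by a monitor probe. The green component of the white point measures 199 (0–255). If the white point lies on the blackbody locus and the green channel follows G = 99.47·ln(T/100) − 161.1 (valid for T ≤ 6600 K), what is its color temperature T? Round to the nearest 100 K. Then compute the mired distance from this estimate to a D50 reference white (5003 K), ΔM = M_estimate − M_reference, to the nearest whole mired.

ln t = (199 + 161.1) / 99.47 = 3.6202.
t = e^3.6202 = 37.345.
T = 100·t = 3734 K → 3700 K to the nearest 100 K.
M_estimate = 10⁶/3700 = 270.27; M_reference = 10⁶/5003 = 199.88.
ΔM = 270.27 − 199.88 = 70.39 → +70 mireds.

+70 mireds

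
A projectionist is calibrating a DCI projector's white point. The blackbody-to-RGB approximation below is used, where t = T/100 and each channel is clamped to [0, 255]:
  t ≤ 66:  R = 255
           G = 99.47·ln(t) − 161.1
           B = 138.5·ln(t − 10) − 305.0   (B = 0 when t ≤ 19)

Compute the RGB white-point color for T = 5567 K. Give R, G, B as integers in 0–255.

R=255, G=239, B=224

t = 5567/100 = 55.67; the t ≤ 66 branch applies.
R = 255 by definition for t ≤ 66.
G = 99.47·ln 55.67 − 161.1 = 99.47·4.0194 − 161.1 = 238.714.
B = 138.5·ln(55.67 − 10) − 305.0 = 138.5·ln 45.67 − 305.0 = 138.5·3.8214 − 305.0 = 224.270.
Rounded: (255, 239, 224).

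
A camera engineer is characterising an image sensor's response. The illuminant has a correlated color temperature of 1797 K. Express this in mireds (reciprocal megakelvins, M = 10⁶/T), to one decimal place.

556.5 mireds

M = 10⁶ / 1797 = 556.483 → 556.5 mireds.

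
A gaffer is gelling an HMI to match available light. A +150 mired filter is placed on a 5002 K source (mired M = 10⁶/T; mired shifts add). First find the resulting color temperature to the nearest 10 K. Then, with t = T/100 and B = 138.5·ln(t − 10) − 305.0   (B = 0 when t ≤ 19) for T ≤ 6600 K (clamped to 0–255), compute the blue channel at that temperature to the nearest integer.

M_in = 10⁶/5002 = 199.92; M_out = 199.92 + (+150) = 349.92.
T_out = 10⁶/349.92 = 2857.8 K → 2860 K; t = 28.6.
B = 138.5·ln(28.6 − 10) − 305.0 = 138.5·ln 18.6 − 305.0 = 138.5·2.9232 − 305.0 = 99.858.
Rounded: 100.

100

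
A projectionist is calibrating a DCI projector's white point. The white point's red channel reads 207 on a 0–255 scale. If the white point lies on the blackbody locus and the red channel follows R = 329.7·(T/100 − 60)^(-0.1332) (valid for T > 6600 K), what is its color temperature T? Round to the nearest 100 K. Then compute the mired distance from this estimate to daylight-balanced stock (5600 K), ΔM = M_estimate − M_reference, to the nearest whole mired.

-71 mireds

(t − 60)^(-0.1332) = 207/329.7 = 0.62784.
t − 60 = 0.62784^(1/-0.1332) = 0.62784^(-7.508) = 32.933, so t = 92.933.
T = 100·t = 9293 K → 9300 K to the nearest 100 K.
M_estimate = 10⁶/9300 = 107.53; M_reference = 10⁶/5600 = 178.57.
ΔM = 107.53 − 178.57 = -71.04 → -71 mireds.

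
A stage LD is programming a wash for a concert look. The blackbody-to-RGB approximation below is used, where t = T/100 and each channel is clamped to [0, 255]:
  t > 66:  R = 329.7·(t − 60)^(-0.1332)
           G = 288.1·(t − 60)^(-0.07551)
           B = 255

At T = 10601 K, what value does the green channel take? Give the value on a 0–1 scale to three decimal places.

0.846

t = 10601/100 = 106.01; the t > 66 branch applies.
G = 288.1·(106.01 − 60)^(-0.07551) = 288.1·46.01^(-0.07551) = 288.1·0.74892 = 215.765.
On a 0–1 scale: 215.765/255 = 0.8461 → 0.846.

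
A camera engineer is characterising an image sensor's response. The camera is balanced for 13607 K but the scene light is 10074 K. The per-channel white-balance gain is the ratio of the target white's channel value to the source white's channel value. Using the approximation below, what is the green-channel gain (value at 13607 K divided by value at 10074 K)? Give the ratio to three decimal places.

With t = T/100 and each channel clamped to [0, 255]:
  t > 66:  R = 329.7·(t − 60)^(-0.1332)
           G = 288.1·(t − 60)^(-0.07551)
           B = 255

0.954

At 10074 K (t = 100.74):
  G = 288.1·(100.74 − 60)^(-0.07551) = 288.1·40.74^(-0.07551) = 288.1·0.75584 = 217.756.
At 13607 K (t = 136.07):
  G = 288.1·(136.07 − 60)^(-0.07551) = 288.1·76.07^(-0.07551) = 288.1·0.72102 = 207.727.
Gain = 207.727 / 217.756 = 0.9539 → 0.954.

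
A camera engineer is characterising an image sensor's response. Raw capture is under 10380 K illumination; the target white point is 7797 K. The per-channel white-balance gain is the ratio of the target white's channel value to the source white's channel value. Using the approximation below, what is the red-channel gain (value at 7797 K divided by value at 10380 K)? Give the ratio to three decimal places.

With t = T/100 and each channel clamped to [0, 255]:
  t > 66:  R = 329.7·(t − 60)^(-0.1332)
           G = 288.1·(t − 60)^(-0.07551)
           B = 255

At 10380 K (t = 103.8):
  R = 329.7·(103.8 − 60)^(-0.1332) = 329.7·43.8^(-0.1332) = 329.7·0.60444 = 199.285.
At 7797 K (t = 77.97):
  R = 329.7·(77.97 − 60)^(-0.1332) = 329.7·17.97^(-0.1332) = 329.7·0.68060 = 224.395.
Gain = 224.395 / 199.285 = 1.1260 → 1.126.

1.126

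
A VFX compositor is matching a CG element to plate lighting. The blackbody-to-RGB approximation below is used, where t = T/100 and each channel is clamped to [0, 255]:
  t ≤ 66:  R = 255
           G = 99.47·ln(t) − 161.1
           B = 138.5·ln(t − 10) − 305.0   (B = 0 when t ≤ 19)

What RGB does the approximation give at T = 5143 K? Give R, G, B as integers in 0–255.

t = 5143/100 = 51.43; the t ≤ 66 branch applies.
R = 255 by definition for t ≤ 66.
G = 99.47·ln 51.43 − 161.1 = 99.47·3.9402 − 161.1 = 230.834.
B = 138.5·ln(51.43 − 10) − 305.0 = 138.5·ln 41.43 − 305.0 = 138.5·3.7240 − 305.0 = 210.775.
Rounded: (255, 231, 211).

R=255, G=231, B=211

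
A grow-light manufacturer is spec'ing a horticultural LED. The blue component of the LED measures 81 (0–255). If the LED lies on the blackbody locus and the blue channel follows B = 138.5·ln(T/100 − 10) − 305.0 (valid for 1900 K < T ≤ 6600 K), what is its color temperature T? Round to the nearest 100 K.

ln(t − 10) = (81 + 305.0) / 138.5 = 2.7870.
t − 10 = e^2.7870 = 16.232, so t = 26.232.
T = 100·t = 2623 K → 2600 K to the nearest 100 K.

2600 K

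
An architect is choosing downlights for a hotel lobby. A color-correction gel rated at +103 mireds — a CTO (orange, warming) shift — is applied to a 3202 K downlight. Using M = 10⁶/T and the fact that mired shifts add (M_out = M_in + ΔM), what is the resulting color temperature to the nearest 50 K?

2400 K

M_in = 10⁶/3202 = 312.30 mireds.
M_out = 312.30 + (+103) = 415.30 mireds.
T_out = 10⁶/415.30 = 2407.9 K → 2400 K.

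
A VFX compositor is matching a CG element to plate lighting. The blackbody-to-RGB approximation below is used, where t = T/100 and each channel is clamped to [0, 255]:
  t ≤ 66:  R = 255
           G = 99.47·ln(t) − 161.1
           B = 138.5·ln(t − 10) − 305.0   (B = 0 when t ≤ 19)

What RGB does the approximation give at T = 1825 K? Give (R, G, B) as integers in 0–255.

(255, 128, 0)

t = 1825/100 = 18.25; the t ≤ 66 branch applies.
R = 255 by definition for t ≤ 66.
G = 99.47·ln 18.25 − 161.1 = 99.47·2.9042 − 161.1 = 127.777.
t = 18.25 ≤ 19, so B = 0.
Rounded: (255, 128, 0).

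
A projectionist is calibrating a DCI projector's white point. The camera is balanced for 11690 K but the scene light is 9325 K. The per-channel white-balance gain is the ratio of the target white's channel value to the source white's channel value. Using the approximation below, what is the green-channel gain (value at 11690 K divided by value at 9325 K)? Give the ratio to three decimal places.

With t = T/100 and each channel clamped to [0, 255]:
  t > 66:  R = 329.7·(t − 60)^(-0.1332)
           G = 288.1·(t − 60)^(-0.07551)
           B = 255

0.960

At 9325 K (t = 93.25):
  G = 288.1·(93.25 − 60)^(-0.07551) = 288.1·33.25^(-0.07551) = 288.1·0.76752 = 221.122.
At 11690 K (t = 116.9):
  G = 288.1·(116.9 − 60)^(-0.07551) = 288.1·56.9^(-0.07551) = 288.1·0.73701 = 212.332.
Gain = 212.332 / 221.122 = 0.9602 → 0.960.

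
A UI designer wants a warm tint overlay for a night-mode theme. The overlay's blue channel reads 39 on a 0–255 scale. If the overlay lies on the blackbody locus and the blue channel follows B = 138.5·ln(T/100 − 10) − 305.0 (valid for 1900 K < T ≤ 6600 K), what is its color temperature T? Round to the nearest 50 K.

2200 K

ln(t − 10) = (39 + 305.0) / 138.5 = 2.4838.
t − 10 = e^2.4838 = 11.986, so t = 21.986.
T = 100·t = 2199 K → 2200 K to the nearest 50 K.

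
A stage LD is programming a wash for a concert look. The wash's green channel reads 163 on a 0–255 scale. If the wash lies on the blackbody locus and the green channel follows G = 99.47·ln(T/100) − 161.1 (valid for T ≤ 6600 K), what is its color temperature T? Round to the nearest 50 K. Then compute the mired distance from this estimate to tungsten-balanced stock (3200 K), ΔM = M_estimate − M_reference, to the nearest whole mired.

+72 mireds

ln t = (163 + 161.1) / 99.47 = 3.2583.
t = e^3.2583 = 26.004.
T = 100·t = 2600 K → 2600 K to the nearest 50 K.
M_estimate = 10⁶/2600 = 384.62; M_reference = 10⁶/3200 = 312.50.
ΔM = 384.62 − 312.50 = 72.12 → +72 mireds.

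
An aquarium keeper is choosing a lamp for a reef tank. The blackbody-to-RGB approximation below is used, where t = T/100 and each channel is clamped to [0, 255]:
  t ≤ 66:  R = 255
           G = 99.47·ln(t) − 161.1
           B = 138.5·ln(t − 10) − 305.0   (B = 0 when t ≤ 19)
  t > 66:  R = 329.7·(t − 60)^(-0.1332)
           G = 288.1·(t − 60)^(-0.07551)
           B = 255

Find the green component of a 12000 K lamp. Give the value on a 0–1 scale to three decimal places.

0.829

t = 12000/100 = 120; the t > 66 branch applies.
G = 288.1·(120 − 60)^(-0.07551) = 288.1·60^(-0.07551) = 288.1·0.73406 = 211.483.
On a 0–1 scale: 211.483/255 = 0.8293 → 0.829.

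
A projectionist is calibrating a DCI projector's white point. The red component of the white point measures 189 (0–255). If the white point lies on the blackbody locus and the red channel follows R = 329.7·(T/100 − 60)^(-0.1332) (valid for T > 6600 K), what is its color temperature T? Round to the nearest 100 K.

12500 K

(t − 60)^(-0.1332) = 189/329.7 = 0.57325.
t − 60 = 0.57325^(1/-0.1332) = 0.57325^(-7.508) = 65.199, so t = 125.199.
T = 100·t = 12520 K → 12500 K to the nearest 100 K.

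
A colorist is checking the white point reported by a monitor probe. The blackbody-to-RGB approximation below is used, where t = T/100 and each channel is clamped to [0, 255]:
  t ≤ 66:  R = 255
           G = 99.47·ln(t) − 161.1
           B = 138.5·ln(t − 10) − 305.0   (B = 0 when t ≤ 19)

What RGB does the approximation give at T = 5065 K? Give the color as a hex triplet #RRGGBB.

#FFE5D0

t = 5065/100 = 50.65; the t ≤ 66 branch applies.
R = 255 by definition for t ≤ 66.
G = 99.47·ln 50.65 − 161.1 = 99.47·3.9249 − 161.1 = 229.314.
B = 138.5·ln(50.65 − 10) − 305.0 = 138.5·ln 40.65 − 305.0 = 138.5·3.7050 − 305.0 = 208.142.
Rounded: (255, 229, 208).
In hex: #FFE5D0.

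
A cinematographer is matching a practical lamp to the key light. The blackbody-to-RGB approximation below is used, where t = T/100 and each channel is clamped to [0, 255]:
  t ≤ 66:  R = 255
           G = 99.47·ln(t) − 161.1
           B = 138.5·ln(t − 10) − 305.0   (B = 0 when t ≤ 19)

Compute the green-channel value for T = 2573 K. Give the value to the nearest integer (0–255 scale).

t = 2573/100 = 25.73; the t ≤ 66 branch applies.
G = 99.47·ln 25.73 − 161.1 = 99.47·3.2477 − 161.1 = 161.945.
Rounded: 162.

162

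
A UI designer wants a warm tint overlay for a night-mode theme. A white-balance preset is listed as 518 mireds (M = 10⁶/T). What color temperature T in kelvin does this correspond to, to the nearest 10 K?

1930 K

T = 10⁶ / 518 = 1930.50 K → 1930 K.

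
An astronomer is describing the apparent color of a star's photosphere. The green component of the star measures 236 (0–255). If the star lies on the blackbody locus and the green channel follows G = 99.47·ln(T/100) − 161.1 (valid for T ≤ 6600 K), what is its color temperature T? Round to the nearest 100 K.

ln t = (236 + 161.1) / 99.47 = 3.9922.
t = e^3.9922 = 54.172.
T = 100·t = 5417 K → 5400 K to the nearest 100 K.

5400 K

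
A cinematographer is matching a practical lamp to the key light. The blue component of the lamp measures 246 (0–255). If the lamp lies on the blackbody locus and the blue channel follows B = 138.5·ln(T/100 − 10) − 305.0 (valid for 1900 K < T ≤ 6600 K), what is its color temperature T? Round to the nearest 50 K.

ln(t − 10) = (246 + 305.0) / 138.5 = 3.9783.
t − 10 = e^3.9783 = 53.428, so t = 63.428.
T = 100·t = 6343 K → 6350 K to the nearest 50 K.

6350 K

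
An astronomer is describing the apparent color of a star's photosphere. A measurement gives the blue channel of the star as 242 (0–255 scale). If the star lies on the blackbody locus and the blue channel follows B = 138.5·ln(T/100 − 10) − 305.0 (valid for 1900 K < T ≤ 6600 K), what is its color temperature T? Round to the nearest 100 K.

ln(t − 10) = (242 + 305.0) / 138.5 = 3.9495.
t − 10 = e^3.9495 = 51.907, so t = 61.907.
T = 100·t = 6191 K → 6200 K to the nearest 100 K.

6200 K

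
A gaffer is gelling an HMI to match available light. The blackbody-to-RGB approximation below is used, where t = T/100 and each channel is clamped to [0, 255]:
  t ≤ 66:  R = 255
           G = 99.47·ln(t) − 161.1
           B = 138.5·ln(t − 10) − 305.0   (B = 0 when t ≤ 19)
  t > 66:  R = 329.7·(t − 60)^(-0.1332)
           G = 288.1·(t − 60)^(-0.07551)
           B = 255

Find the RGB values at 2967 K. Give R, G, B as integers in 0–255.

R=255, G=176, B=108

t = 2967/100 = 29.67; the t ≤ 66 branch applies.
R = 255 by definition for t ≤ 66.
G = 99.47·ln 29.67 − 161.1 = 99.47·3.3901 − 161.1 = 176.117.
B = 138.5·ln(29.67 − 10) − 305.0 = 138.5·ln 19.67 − 305.0 = 138.5·2.9791 − 305.0 = 107.605.
Rounded: (255, 176, 108).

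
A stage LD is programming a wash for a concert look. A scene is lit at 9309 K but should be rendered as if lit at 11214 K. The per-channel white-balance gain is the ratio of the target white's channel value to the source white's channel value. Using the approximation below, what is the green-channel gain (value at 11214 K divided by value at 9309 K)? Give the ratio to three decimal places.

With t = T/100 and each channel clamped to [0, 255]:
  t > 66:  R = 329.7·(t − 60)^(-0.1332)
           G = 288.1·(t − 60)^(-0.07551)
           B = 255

0.966

At 9309 K (t = 93.09):
  G = 288.1·(93.09 − 60)^(-0.07551) = 288.1·33.09^(-0.07551) = 288.1·0.76780 = 221.203.
At 11214 K (t = 112.14):
  G = 288.1·(112.14 − 60)^(-0.07551) = 288.1·52.14^(-0.07551) = 288.1·0.74188 = 213.737.
Gain = 213.737 / 221.203 = 0.9662 → 0.966.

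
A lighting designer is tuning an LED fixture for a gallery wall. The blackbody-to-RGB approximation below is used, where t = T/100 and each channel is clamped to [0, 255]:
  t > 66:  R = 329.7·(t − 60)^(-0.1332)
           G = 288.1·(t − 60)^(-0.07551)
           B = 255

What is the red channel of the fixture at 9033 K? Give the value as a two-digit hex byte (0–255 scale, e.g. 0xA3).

0xD1

t = 9033/100 = 90.33; the t > 66 branch applies.
R = 329.7·(90.33 − 60)^(-0.1332) = 329.7·30.33^(-0.1332) = 329.7·0.63477 = 209.283.
Rounded: 209; in hex, 0xD1.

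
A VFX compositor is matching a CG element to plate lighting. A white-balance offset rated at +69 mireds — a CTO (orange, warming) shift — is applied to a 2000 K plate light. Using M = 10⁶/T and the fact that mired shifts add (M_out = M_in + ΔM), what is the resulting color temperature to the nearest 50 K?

M_in = 10⁶/2000 = 500.00 mireds.
M_out = 500.00 + (+69) = 569.00 mireds.
T_out = 10⁶/569.00 = 1757.5 K → 1750 K.

1750 K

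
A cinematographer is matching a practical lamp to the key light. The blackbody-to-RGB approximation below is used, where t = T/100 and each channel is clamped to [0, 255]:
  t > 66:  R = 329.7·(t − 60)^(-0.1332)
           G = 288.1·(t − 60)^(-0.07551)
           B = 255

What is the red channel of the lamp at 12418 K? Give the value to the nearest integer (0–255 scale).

t = 12418/100 = 124.18; the t > 66 branch applies.
R = 329.7·(124.18 − 60)^(-0.1332) = 329.7·64.18^(-0.1332) = 329.7·0.57445 = 189.397.
Rounded: 189.

189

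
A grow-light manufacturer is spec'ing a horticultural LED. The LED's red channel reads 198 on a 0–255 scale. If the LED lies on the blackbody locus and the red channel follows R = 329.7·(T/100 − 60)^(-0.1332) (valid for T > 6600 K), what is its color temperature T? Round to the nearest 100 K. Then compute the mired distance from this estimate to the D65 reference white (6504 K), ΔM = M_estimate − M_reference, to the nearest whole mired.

-59 mireds

(t − 60)^(-0.1332) = 198/329.7 = 0.60055.
t − 60 = 0.60055^(1/-0.1332) = 0.60055^(-7.508) = 45.980, so t = 105.980.
T = 100·t = 10598 K → 10600 K to the nearest 100 K.
M_estimate = 10⁶/10600 = 94.34; M_reference = 10⁶/6504 = 153.75.
ΔM = 94.34 − 153.75 = -59.41 → -59 mireds.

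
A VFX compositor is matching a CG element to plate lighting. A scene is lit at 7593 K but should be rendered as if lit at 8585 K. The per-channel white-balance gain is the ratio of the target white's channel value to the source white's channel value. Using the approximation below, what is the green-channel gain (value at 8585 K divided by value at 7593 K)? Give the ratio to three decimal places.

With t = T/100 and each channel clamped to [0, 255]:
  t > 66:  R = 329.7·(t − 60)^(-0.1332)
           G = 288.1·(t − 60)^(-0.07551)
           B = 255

0.964

At 7593 K (t = 75.93):
  G = 288.1·(75.93 − 60)^(-0.07551) = 288.1·15.93^(-0.07551) = 288.1·0.81137 = 233.757.
At 8585 K (t = 85.85):
  G = 288.1·(85.85 − 60)^(-0.07551) = 288.1·25.85^(-0.07551) = 288.1·0.78225 = 225.366.
Gain = 225.366 / 233.757 = 0.9641 → 0.964.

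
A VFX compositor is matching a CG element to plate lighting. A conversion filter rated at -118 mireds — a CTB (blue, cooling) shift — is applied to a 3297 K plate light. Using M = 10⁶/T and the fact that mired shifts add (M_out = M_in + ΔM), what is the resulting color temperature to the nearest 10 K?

5400 K

M_in = 10⁶/3297 = 303.31 mireds.
M_out = 303.31 + (-118) = 185.31 mireds.
T_out = 10⁶/185.31 = 5396.5 K → 5400 K.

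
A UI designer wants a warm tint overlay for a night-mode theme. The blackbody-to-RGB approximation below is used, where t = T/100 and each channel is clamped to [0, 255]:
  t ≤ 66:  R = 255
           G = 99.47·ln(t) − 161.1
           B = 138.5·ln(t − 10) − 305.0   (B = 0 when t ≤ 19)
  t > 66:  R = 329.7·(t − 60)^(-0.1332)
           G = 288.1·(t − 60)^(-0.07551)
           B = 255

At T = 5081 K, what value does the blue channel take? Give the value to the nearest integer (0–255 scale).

t = 5081/100 = 50.81; the t ≤ 66 branch applies.
B = 138.5·ln(50.81 − 10) − 305.0 = 138.5·ln 40.81 − 305.0 = 138.5·3.7089 − 305.0 = 208.686.
Rounded: 209.

209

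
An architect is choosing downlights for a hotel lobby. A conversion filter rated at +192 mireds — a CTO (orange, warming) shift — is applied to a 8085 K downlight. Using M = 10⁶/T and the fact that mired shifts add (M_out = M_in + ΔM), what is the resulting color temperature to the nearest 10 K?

M_in = 10⁶/8085 = 123.69 mireds.
M_out = 123.69 + (+192) = 315.69 mireds.
T_out = 10⁶/315.69 = 3167.7 K → 3170 K.

3170 K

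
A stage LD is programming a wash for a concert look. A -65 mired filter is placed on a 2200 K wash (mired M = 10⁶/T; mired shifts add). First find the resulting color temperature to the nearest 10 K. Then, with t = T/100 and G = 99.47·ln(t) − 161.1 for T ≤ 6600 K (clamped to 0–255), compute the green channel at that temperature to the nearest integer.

162

M_in = 10⁶/2200 = 454.55; M_out = 454.55 + (-65) = 389.55.
T_out = 10⁶/389.55 = 2567.1 K → 2570 K; t = 25.7.
G = 99.47·ln 25.7 − 161.1 = 99.47·3.2465 − 161.1 = 161.828.
Rounded: 162.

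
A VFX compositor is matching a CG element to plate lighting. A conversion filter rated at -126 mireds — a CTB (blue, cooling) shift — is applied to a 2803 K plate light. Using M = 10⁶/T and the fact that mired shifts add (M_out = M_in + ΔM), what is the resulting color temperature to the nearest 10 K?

4330 K

M_in = 10⁶/2803 = 356.76 mireds.
M_out = 356.76 + (-126) = 230.76 mireds.
T_out = 10⁶/230.76 = 4333.5 K → 4330 K.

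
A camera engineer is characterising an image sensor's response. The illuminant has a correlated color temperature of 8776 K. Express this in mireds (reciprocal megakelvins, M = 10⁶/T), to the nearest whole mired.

M = 10⁶ / 8776 = 113.947 → 114 mireds.

114 mireds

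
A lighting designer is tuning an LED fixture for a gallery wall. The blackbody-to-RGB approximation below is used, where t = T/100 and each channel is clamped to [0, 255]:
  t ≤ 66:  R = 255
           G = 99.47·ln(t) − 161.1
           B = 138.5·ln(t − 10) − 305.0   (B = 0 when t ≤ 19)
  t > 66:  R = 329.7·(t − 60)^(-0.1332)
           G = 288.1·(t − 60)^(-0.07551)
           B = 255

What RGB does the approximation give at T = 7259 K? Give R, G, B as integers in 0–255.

R=235, G=238, B=255

t = 7259/100 = 72.59; the t > 66 branch applies.
R = 329.7·(72.59 − 60)^(-0.1332) = 329.7·12.59^(-0.1332) = 329.7·0.71364 = 235.286.
G = 288.1·(72.59 − 60)^(-0.07551) = 288.1·12.59^(-0.07551) = 288.1·0.82592 = 237.947.
B = 255 by definition for t > 66.
Rounded: (235, 238, 255).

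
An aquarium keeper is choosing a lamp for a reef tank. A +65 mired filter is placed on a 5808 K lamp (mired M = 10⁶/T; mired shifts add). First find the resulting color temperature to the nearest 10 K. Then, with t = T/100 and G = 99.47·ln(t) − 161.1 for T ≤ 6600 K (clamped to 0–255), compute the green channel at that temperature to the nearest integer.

211

M_in = 10⁶/5808 = 172.18; M_out = 172.18 + (+65) = 237.18.
T_out = 10⁶/237.18 = 4216.3 K → 4220 K; t = 42.2.
G = 99.47·ln 42.2 − 161.1 = 99.47·3.7424 − 161.1 = 211.159.
Rounded: 211.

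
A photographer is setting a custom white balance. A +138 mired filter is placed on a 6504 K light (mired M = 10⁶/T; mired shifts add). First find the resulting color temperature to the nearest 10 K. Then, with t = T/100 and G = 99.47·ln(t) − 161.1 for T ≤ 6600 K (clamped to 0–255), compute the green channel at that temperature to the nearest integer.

M_in = 10⁶/6504 = 153.75; M_out = 153.75 + (+138) = 291.75.
T_out = 10⁶/291.75 = 3427.6 K → 3430 K; t = 34.3.
G = 99.47·ln 34.3 − 161.1 = 99.47·3.5351 − 161.1 = 190.541.
Rounded: 191.

191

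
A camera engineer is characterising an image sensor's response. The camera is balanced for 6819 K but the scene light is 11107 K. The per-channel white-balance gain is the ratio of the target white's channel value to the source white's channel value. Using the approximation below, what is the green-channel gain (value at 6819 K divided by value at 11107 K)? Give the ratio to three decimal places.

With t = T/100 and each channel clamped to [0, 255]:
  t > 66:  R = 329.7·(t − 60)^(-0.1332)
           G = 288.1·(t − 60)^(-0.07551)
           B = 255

1.148

At 11107 K (t = 111.07):
  G = 288.1·(111.07 − 60)^(-0.07551) = 288.1·51.07^(-0.07551) = 288.1·0.74305 = 214.072.
At 6819 K (t = 68.19):
  G = 288.1·(68.19 − 60)^(-0.07551) = 288.1·8.19^(-0.07551) = 288.1·0.85317 = 245.800.
Gain = 245.800 / 214.072 = 1.1482 → 1.148.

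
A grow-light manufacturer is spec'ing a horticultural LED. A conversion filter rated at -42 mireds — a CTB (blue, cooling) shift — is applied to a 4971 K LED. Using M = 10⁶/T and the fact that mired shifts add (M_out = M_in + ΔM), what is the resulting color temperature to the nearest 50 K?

6300 K

M_in = 10⁶/4971 = 201.17 mireds.
M_out = 201.17 + (-42) = 159.17 mireds.
T_out = 10⁶/159.17 = 6282.7 K → 6300 K.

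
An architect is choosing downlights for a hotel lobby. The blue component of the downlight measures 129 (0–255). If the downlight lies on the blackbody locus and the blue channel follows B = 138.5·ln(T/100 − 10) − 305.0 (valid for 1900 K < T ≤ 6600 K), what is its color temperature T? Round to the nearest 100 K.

3300 K

ln(t − 10) = (129 + 305.0) / 138.5 = 3.1336.
t − 10 = e^3.1336 = 22.956, so t = 32.956.
T = 100·t = 3296 K → 3300 K to the nearest 100 K.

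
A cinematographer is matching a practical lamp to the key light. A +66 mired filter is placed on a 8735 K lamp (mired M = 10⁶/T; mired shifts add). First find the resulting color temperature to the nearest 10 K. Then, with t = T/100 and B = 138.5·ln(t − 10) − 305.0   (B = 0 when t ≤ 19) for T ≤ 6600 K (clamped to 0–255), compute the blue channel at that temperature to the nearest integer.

M_in = 10⁶/8735 = 114.48; M_out = 114.48 + (+66) = 180.48.
T_out = 10⁶/180.48 = 5540.7 K → 5540 K; t = 55.4.
B = 138.5·ln(55.4 − 10) − 305.0 = 138.5·ln 45.4 − 305.0 = 138.5·3.8155 − 305.0 = 223.448.
Rounded: 223.

223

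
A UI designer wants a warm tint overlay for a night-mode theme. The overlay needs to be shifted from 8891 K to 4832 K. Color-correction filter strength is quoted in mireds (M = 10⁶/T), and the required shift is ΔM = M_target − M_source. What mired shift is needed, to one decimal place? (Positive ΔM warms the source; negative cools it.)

+94.5 mireds

M_source = 10⁶/8891 = 112.473; M_target = 10⁶/4832 = 206.954.
ΔM = 206.954 − 112.473 = 94.480 → +94.5 mireds, a warming shift.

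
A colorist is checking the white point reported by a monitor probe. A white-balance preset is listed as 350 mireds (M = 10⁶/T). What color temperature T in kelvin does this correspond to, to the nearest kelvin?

2857 K

T = 10⁶ / 350 = 2857.14 K → 2857 K.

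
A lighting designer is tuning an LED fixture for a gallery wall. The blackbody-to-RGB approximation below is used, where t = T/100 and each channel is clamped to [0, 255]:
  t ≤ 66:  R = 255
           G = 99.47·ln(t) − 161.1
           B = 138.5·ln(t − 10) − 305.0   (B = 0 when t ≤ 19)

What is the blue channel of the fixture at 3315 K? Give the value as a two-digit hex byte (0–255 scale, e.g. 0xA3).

0x82

t = 3315/100 = 33.15; the t ≤ 66 branch applies.
B = 138.5·ln(33.15 − 10) − 305.0 = 138.5·ln 23.15 − 305.0 = 138.5·3.1420 − 305.0 = 130.166.
Rounded: 130; in hex, 0x82.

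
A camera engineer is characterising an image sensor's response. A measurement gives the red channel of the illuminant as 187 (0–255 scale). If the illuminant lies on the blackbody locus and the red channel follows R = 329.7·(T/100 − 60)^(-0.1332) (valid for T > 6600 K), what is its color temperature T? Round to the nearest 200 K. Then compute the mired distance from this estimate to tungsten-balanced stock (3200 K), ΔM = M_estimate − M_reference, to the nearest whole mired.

(t − 60)^(-0.1332) = 187/329.7 = 0.56718.
t − 60 = 0.56718^(1/-0.1332) = 0.56718^(-7.508) = 70.620, so t = 130.620.
T = 100·t = 13062 K → 13000 K to the nearest 200 K.
M_estimate = 10⁶/13000 = 76.92; M_reference = 10⁶/3200 = 312.50.
ΔM = 76.92 − 312.50 = -235.58 → -236 mireds.

-236 mireds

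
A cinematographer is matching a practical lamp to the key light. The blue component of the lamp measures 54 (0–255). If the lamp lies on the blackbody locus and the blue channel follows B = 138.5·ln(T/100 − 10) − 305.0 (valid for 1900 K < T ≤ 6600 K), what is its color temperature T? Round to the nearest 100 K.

2300 K

ln(t − 10) = (54 + 305.0) / 138.5 = 2.5921.
t − 10 = e^2.5921 = 13.357, so t = 23.357.
T = 100·t = 2336 K → 2300 K to the nearest 100 K.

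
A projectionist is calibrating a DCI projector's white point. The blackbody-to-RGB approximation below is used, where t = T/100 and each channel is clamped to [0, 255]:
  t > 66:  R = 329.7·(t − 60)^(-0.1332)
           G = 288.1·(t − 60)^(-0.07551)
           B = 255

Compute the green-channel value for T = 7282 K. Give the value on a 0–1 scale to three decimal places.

0.932

t = 7282/100 = 72.82; the t > 66 branch applies.
G = 288.1·(72.82 − 60)^(-0.07551) = 288.1·12.82^(-0.07551) = 288.1·0.82479 = 237.622.
On a 0–1 scale: 237.622/255 = 0.9319 → 0.932.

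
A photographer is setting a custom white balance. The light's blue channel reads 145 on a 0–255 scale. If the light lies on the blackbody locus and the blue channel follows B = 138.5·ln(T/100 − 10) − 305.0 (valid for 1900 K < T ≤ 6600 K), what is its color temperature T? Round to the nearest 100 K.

ln(t − 10) = (145 + 305.0) / 138.5 = 3.2491.
t − 10 = e^3.2491 = 25.767, so t = 35.767.
T = 100·t = 3577 K → 3600 K to the nearest 100 K.

3600 K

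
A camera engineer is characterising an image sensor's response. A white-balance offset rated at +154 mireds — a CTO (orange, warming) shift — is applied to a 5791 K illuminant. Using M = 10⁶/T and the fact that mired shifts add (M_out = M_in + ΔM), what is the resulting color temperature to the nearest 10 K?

3060 K

M_in = 10⁶/5791 = 172.68 mireds.
M_out = 172.68 + (+154) = 326.68 mireds.
T_out = 10⁶/326.68 = 3061.1 K → 3060 K.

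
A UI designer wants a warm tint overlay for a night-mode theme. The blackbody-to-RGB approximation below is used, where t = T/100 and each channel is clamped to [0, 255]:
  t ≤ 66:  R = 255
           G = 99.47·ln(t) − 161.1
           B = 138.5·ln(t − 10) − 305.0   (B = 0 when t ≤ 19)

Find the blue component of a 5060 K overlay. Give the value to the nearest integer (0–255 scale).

t = 5060/100 = 50.6; the t ≤ 66 branch applies.
B = 138.5·ln(50.6 − 10) − 305.0 = 138.5·ln 40.6 − 305.0 = 138.5·3.7038 − 305.0 = 207.972.
Rounded: 208.

208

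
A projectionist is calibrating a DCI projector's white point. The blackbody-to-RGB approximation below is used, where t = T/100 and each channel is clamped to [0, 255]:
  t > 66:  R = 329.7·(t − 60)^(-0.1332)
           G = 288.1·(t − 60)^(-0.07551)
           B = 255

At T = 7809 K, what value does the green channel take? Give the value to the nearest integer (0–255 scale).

t = 7809/100 = 78.09; the t > 66 branch applies.
G = 288.1·(78.09 − 60)^(-0.07551) = 288.1·18.09^(-0.07551) = 288.1·0.80362 = 231.523.
Rounded: 232.

232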